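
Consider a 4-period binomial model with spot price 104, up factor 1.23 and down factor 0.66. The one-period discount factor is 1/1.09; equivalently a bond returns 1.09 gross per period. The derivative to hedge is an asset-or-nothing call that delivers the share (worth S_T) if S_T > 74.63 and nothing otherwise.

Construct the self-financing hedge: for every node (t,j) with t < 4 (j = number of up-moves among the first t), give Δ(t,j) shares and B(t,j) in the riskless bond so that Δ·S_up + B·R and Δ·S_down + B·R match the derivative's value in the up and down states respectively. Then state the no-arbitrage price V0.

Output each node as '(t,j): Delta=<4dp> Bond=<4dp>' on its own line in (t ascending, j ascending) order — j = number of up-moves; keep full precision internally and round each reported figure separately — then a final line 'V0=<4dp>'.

(0,0): Delta=1.3146 Bond=-43.9357
(1,0): Delta=1.5638 Bond=-64.9934
(1,1): Delta=1.2711 Bond=-42.3213
(2,0): Delta=0.0000 Bond=0.0000
(2,1): Delta=1.8370 Bond=-93.9079
(2,2): Delta=1.1722 Bond=-30.5747
(3,0): Delta=0.0000 Bond=0.0000
(3,1): Delta=0.0000 Bond=0.0000
(3,2): Delta=2.1579 Bond=-135.6860
(3,3): Delta=1.0000 Bond=0.0000
V0=92.7826

Risk-neutral probability p* = (R−d)/(u−d) = (1.09−0.66)/(1.23−0.66) = 0.7544.
Payoff layer (t=4): V(4,0)=0.0000, V(4,1)=0.0000, V(4,2)=0.0000, V(4,3)=127.7299, V(4,4)=238.0421
(3,0): S=29.8996. Δ = (V_up−V_dn)/(S_up−S_dn) = (0.0000−0.0000)/(36.7765−19.7337) = 0.0000. V = [p*·0.0000 + (1−p*)·0.0000]/1.09 = 0.0000. B = V − Δ·S = 0.0000.
(3,1): S=55.7220. Δ = (V_up−V_dn)/(S_up−S_dn) = (0.0000−0.0000)/(68.5380−36.7765) = 0.0000. V = [p*·0.0000 + (1−p*)·0.0000]/1.09 = 0.0000. B = V − Δ·S = 0.0000.
(3,2): S=103.8455. Δ = (V_up−V_dn)/(S_up−S_dn) = (127.7299−0.0000)/(127.7299−68.5380) = 2.1579. V = [p*·127.7299 + (1−p*)·0.0000]/1.09 = 88.4015. B = V − Δ·S = -135.6860.
(3,3): S=193.5302. Δ = (V_up−V_dn)/(S_up−S_dn) = (238.0421−127.7299)/(238.0421−127.7299) = 1.0000. V = [p*·238.0421 + (1−p*)·127.7299]/1.09 = 193.5302. B = V − Δ·S = 0.0000.
(2,0): S=45.3024. Δ = (V_up−V_dn)/(S_up−S_dn) = (0.0000−0.0000)/(55.7220−29.8996) = 0.0000. V = [p*·0.0000 + (1−p*)·0.0000]/1.09 = 0.0000. B = V − Δ·S = 0.0000.
(2,1): S=84.4272. Δ = (V_up−V_dn)/(S_up−S_dn) = (88.4015−0.0000)/(103.8455−55.7220) = 1.8370. V = [p*·88.4015 + (1−p*)·0.0000]/1.09 = 61.1824. B = V − Δ·S = -93.9079.
(2,2): S=157.3416. Δ = (V_up−V_dn)/(S_up−S_dn) = (193.5302−88.4015)/(193.5302−103.8455) = 1.1722. V = [p*·193.5302 + (1−p*)·88.4015]/1.09 = 153.8616. B = V − Δ·S = -30.5747.
(1,0): S=68.6400. Δ = (V_up−V_dn)/(S_up−S_dn) = (61.1824−0.0000)/(84.4272−45.3024) = 1.5638. V = [p*·61.1824 + (1−p*)·0.0000]/1.09 = 42.3442. B = V − Δ·S = -64.9934.
(1,1): S=127.9200. Δ = (V_up−V_dn)/(S_up−S_dn) = (153.8616−61.1824)/(157.3416−84.4272) = 1.2711. V = [p*·153.8616 + (1−p*)·61.1824]/1.09 = 120.2736. B = V − Δ·S = -42.3213.
(0,0): S=104.0000. Δ = (V_up−V_dn)/(S_up−S_dn) = (120.2736−42.3442)/(127.9200−68.6400) = 1.3146. V = [p*·120.2736 + (1−p*)·42.3442]/1.09 = 92.7826. B = V − Δ·S = -43.9357.
Each (Δ,B) replicates both successor values, so the strategy is self-financing and V0 is arbitrage-free.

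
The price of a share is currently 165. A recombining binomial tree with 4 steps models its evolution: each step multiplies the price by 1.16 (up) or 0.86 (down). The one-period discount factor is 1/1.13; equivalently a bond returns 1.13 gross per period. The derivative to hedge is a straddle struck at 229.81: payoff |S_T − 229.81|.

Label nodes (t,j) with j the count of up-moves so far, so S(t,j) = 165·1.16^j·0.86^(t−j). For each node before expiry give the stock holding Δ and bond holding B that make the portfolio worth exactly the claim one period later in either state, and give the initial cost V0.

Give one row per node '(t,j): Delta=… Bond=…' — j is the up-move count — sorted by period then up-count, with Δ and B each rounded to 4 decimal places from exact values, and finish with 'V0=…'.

Risk-neutral probability p* = (R−d)/(u−d) = (1.13−0.86)/(1.16−0.86) = 0.9000.
Payoff layer (t=4): V(4,0)=139.5537, V(4,1)=108.0689, V(4,2)=65.6010, V(4,3)=8.3189, V(4,4)=68.9455
  t=3,j=0: stock 104.9492 → up 121.7411 (V=108.0689), down 90.2563 (V=139.5537). Price 98.4224; hedge Δ=-1.0000, bond B=203.3717.
  t=3,j=1: stock 141.5594 → up 164.2090 (V=65.6010), down 121.7411 (V=108.0689). Price 61.8122; hedge Δ=-1.0000, bond B=203.3717.
  t=3,j=2: stock 190.9406 → up 221.4911 (V=8.3189), down 164.2090 (V=65.6010). Price 12.4310; hedge Δ=-1.0000, bond B=203.3717.
  t=3,j=3: stock 257.5478 → up 298.7555 (V=68.9455), down 221.4911 (V=8.3189). Price 55.6485; hedge Δ=0.7847, bond B=-146.4403.
  t=2,j=0: stock 122.0340 → up 141.5594 (V=61.8122), down 104.9492 (V=98.4224). Price 57.9409; hedge Δ=-1.0000, bond B=179.9749.
  t=2,j=1: stock 164.6040 → up 190.9406 (V=12.4310), down 141.5594 (V=61.8122). Price 15.3709; hedge Δ=-1.0000, bond B=179.9749.
  t=2,j=2: stock 222.0240 → up 257.5478 (V=55.6485), down 190.9406 (V=12.4310). Price 45.4219; hedge Δ=0.6488, bond B=-98.6363.
  t=1,j=0: stock 141.9000 → up 164.6040 (V=15.3709), down 122.0340 (V=57.9409). Price 17.3699; hedge Δ=-1.0000, bond B=159.2699.
  t=1,j=1: stock 191.4000 → up 222.0240 (V=45.4219), down 164.6040 (V=15.3709). Price 37.5370; hedge Δ=0.5234, bond B=-62.6329.
  t=0,j=0: stock 165.0000 → up 191.4000 (V=37.5370), down 141.9000 (V=17.3699). Price 31.4339; hedge Δ=0.4074, bond B=-35.7900.
Each (Δ,B) replicates both successor values, so the strategy is self-financing and V0 is arbitrage-free.

(0,0): Delta=0.4074 Bond=-35.7900
(1,0): Delta=-1.0000 Bond=159.2699
(1,1): Delta=0.5234 Bond=-62.6329
(2,0): Delta=-1.0000 Bond=179.9749
(2,1): Delta=-1.0000 Bond=179.9749
(2,2): Delta=0.6488 Bond=-98.6363
(3,0): Delta=-1.0000 Bond=203.3717
(3,1): Delta=-1.0000 Bond=203.3717
(3,2): Delta=-1.0000 Bond=203.3717
(3,3): Delta=0.7847 Bond=-146.4403
V0=31.4339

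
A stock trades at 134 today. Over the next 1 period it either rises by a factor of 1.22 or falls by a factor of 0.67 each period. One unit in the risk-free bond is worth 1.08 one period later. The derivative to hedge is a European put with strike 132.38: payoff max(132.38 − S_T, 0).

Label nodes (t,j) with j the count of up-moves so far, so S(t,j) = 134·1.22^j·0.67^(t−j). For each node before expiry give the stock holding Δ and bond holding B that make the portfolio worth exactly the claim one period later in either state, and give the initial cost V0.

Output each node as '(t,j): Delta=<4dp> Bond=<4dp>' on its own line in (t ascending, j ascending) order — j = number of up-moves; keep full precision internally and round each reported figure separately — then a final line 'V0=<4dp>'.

Risk-neutral probability p* = (R−d)/(u−d) = (1.08−0.67)/(1.22−0.67) = 0.7455.
Payoff layer (t=1): V(1,0)=42.6000, V(1,1)=0.0000
(0,0): S=134.0000. Δ = (V_up−V_dn)/(S_up−S_dn) = (0.0000−42.6000)/(163.4800−89.7800) = -0.5780. V = [p*·0.0000 + (1−p*)·42.6000]/1.08 = 10.0404. B = V − Δ·S = 87.4949.
Self-financing check: at every node Δ·S+B equals the discounted successor values.

(0,0): Delta=-0.5780 Bond=87.4949
V0=10.0404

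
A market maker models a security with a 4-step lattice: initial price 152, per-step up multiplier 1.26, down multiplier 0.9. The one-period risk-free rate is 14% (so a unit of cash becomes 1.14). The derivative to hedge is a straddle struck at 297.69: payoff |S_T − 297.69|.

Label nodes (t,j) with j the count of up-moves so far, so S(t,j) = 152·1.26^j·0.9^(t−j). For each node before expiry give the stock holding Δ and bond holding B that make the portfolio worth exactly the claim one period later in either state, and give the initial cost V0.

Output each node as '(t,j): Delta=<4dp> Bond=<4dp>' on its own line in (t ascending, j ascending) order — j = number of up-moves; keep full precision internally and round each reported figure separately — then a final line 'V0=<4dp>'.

Since d<R<u, set p* = (R−d)/(u−d) = 0.6667; price each node as the discounted p*-expectation of its children.
At expiry t=4: V(4,0)=197.9628, V(4,1)=158.0719, V(4,2)=102.2247, V(4,3)=24.0386, V(4,4)=85.4220
(3,0): S=110.8080. Δ = (V_up−V_dn)/(S_up−S_dn) = (158.0719−197.9628)/(139.6181−99.7272) = -1.0000. V = [p*·158.0719 + (1−p*)·197.9628]/1.14 = 150.3236. B = V − Δ·S = 261.1316.
(3,1): S=155.1312. Δ = (V_up−V_dn)/(S_up−S_dn) = (102.2247−158.0719)/(195.4653−139.6181) = -1.0000. V = [p*·102.2247 + (1−p*)·158.0719]/1.14 = 106.0004. B = V − Δ·S = 261.1316.
(3,2): S=217.1837. Δ = (V_up−V_dn)/(S_up−S_dn) = (24.0386−102.2247)/(273.6514−195.4653) = -1.0000. V = [p*·24.0386 + (1−p*)·102.2247]/1.14 = 43.9479. B = V − Δ·S = 261.1316.
(3,3): S=304.0572. Δ = (V_up−V_dn)/(S_up−S_dn) = (85.4220−24.0386)/(383.1120−273.6514) = 0.5608. V = [p*·85.4220 + (1−p*)·24.0386]/1.14 = 56.9832. B = V − Δ·S = -113.5264.
(2,0): S=123.1200. Δ = (V_up−V_dn)/(S_up−S_dn) = (106.0004−150.3236)/(155.1312−110.8080) = -1.0000. V = [p*·106.0004 + (1−p*)·150.3236]/1.14 = 105.9428. B = V − Δ·S = 229.0628.
(2,1): S=172.3680. Δ = (V_up−V_dn)/(S_up−S_dn) = (43.9479−106.0004)/(217.1837−155.1312) = -1.0000. V = [p*·43.9479 + (1−p*)·106.0004]/1.14 = 56.6948. B = V − Δ·S = 229.0628.
(2,2): S=241.3152. Δ = (V_up−V_dn)/(S_up−S_dn) = (56.9832−43.9479)/(304.0572−217.1837) = 0.1500. V = [p*·56.9832 + (1−p*)·43.9479]/1.14 = 46.1738. B = V − Δ·S = 9.9646.
(1,0): S=136.8000. Δ = (V_up−V_dn)/(S_up−S_dn) = (56.6948−105.9428)/(172.3680−123.1200) = -1.0000. V = [p*·56.6948 + (1−p*)·105.9428]/1.14 = 64.1323. B = V − Δ·S = 200.9323.
(1,1): S=191.5200. Δ = (V_up−V_dn)/(S_up−S_dn) = (46.1738−56.6948)/(241.3152−172.3680) = -0.1526. V = [p*·46.1738 + (1−p*)·56.6948]/1.14 = 43.5796. B = V − Δ·S = 72.8047.
(0,0): S=152.0000. Δ = (V_up−V_dn)/(S_up−S_dn) = (43.5796−64.1323)/(191.5200−136.8000) = -0.3756. V = [p*·43.5796 + (1−p*)·64.1323]/1.14 = 44.2373. B = V − Δ·S = 101.3280.
Check: Δ(0,0)·S0 + B(0,0) = 44.2373 = V0.

(0,0): Delta=-0.3756 Bond=101.3280
(1,0): Delta=-1.0000 Bond=200.9323
(1,1): Delta=-0.1526 Bond=72.8047
(2,0): Delta=-1.0000 Bond=229.0628
(2,1): Delta=-1.0000 Bond=229.0628
(2,2): Delta=0.1500 Bond=9.9646
(3,0): Delta=-1.0000 Bond=261.1316
(3,1): Delta=-1.0000 Bond=261.1316
(3,2): Delta=-1.0000 Bond=261.1316
(3,3): Delta=0.5608 Bond=-113.5264
V0=44.2373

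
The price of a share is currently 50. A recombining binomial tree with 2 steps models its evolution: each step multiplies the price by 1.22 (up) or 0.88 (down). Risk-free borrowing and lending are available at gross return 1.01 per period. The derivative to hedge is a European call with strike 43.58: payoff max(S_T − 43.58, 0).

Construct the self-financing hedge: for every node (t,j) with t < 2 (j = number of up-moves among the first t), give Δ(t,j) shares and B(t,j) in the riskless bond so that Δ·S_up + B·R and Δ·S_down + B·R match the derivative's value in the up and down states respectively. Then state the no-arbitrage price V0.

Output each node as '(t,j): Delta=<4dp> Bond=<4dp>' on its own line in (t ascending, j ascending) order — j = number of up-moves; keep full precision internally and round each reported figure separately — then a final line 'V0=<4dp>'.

(0,0): Delta=0.8252 Bond=-32.1625
(1,0): Delta=0.6751 Bond=-25.8824
(1,1): Delta=1.0000 Bond=-43.1485
V0=9.0962

Under the risk-neutral measure, an up-move has probability p* = (R−d)/(u−d) = 0.3824 and values discount at R = 1.01.
Terminal values V(2,·): V(2,0)=0.0000, V(2,1)=10.1000, V(2,2)=30.8400
Node (1,0) S=44.0000: V=(p*·10.1000+(1−p*)·0.0000)/1.01=3.8235; Δ=(10.1000−0.0000)/(53.6800−38.7200)=0.6751; B=V−Δ·S=-25.8824
Node (1,1) S=61.0000: V=(p*·30.8400+(1−p*)·10.1000)/1.01=17.8515; Δ=(30.8400−10.1000)/(74.4200−53.6800)=1.0000; B=V−Δ·S=-43.1485
Node (0,0) S=50.0000: V=(p*·17.8515+(1−p*)·3.8235)/1.01=9.0962; Δ=(17.8515−3.8235)/(61.0000−44.0000)=0.8252; B=V−Δ·S=-32.1625
The time-0 hedge costs 9.0962, which is the no-arbitrage price.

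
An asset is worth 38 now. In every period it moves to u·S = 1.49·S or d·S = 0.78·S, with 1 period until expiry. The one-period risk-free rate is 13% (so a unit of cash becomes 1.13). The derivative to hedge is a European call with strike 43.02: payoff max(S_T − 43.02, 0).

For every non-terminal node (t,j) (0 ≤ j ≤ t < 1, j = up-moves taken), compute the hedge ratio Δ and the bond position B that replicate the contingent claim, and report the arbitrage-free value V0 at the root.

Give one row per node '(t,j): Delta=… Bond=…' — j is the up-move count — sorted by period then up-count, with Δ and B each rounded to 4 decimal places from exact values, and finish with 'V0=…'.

No-arbitrage ⇒ martingale measure with p* = (R−d)/(u−d) = 0.4930.
At expiry t=1: V(1,0)=0.0000, V(1,1)=13.6000
Node (0,0) S=38.0000: V=(p*·13.6000+(1−p*)·0.0000)/1.13=5.9329; Δ=(13.6000−0.0000)/(56.6200−29.6400)=0.5041; B=V−Δ·S=-13.2220
Check: Δ(0,0)·S0 + B(0,0) = 5.9329 = V0.

(0,0): Delta=0.5041 Bond=-13.2220
V0=5.9329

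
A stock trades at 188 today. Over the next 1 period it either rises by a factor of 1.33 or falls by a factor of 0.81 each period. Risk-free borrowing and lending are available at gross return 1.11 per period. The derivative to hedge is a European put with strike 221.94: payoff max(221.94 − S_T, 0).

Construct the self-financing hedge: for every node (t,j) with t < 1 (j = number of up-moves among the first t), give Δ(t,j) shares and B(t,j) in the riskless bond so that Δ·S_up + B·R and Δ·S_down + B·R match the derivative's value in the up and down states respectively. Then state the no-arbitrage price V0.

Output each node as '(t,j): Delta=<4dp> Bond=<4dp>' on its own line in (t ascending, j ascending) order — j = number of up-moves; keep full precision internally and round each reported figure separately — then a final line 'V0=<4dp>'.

(0,0): Delta=-0.7126 Bond=160.5125
V0=26.5509

Under the risk-neutral measure, an up-move has probability p* = (R−d)/(u−d) = 0.5769 and values discount at R = 1.11.
Payoff layer (t=1): V(1,0)=69.6600, V(1,1)=0.0000
  t=0,j=0: stock 188.0000 → up 250.0400 (V=0.0000), down 152.2800 (V=69.6600). Price 26.5509; hedge Δ=-0.7126, bond B=160.5125.
Root portfolio cost Δ·188+B reproduces V0=26.5509.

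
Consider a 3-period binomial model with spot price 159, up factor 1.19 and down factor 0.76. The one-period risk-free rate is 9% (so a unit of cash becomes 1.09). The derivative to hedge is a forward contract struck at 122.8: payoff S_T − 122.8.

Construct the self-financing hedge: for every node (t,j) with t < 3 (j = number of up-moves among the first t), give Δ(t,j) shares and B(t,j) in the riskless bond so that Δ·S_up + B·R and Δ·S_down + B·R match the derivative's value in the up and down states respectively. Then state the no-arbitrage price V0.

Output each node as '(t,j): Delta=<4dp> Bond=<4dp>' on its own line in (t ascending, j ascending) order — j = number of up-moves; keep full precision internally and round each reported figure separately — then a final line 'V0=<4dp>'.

(0,0): Delta=1.0000 Bond=-94.8241
(1,0): Delta=1.0000 Bond=-103.3583
(1,1): Delta=1.0000 Bond=-103.3583
(2,0): Delta=1.0000 Bond=-112.6606
(2,1): Delta=1.0000 Bond=-112.6606
(2,2): Delta=1.0000 Bond=-112.6606
V0=64.1759

Since d<R<u, set p* = (R−d)/(u−d) = 0.7674; price each node as the discounted p*-expectation of its children.
Payoff layer (t=3): V(3,0)=-53.0028, V(3,1)=-13.5123, V(3,2)=48.3215, V(3,3)=145.1403
(2,0): S=91.8384. Δ = (V_up−V_dn)/(S_up−S_dn) = (-13.5123−-53.0028)/(109.2877−69.7972) = 1.0000. V = [p*·-13.5123 + (1−p*)·-53.0028]/1.09 = -20.8222. B = V − Δ·S = -112.6606.
(2,1): S=143.7996. Δ = (V_up−V_dn)/(S_up−S_dn) = (48.3215−-13.5123)/(171.1215−109.2877) = 1.0000. V = [p*·48.3215 + (1−p*)·-13.5123]/1.09 = 31.1390. B = V − Δ·S = -112.6606.
(2,2): S=225.1599. Δ = (V_up−V_dn)/(S_up−S_dn) = (145.1403−48.3215)/(267.9403−171.1215) = 1.0000. V = [p*·145.1403 + (1−p*)·48.3215]/1.09 = 112.4993. B = V − Δ·S = -112.6606.
(1,0): S=120.8400. Δ = (V_up−V_dn)/(S_up−S_dn) = (31.1390−-20.8222)/(143.7996−91.8384) = 1.0000. V = [p*·31.1390 + (1−p*)·-20.8222]/1.09 = 17.4817. B = V − Δ·S = -103.3583.
(1,1): S=189.2100. Δ = (V_up−V_dn)/(S_up−S_dn) = (112.4993−31.1390)/(225.1599−143.7996) = 1.0000. V = [p*·112.4993 + (1−p*)·31.1390]/1.09 = 85.8517. B = V − Δ·S = -103.3583.
(0,0): S=159.0000. Δ = (V_up−V_dn)/(S_up−S_dn) = (85.8517−17.4817)/(189.2100−120.8400) = 1.0000. V = [p*·85.8517 + (1−p*)·17.4817]/1.09 = 64.1759. B = V − Δ·S = -94.8241.
Check: Δ(0,0)·S0 + B(0,0) = 64.1759 = V0.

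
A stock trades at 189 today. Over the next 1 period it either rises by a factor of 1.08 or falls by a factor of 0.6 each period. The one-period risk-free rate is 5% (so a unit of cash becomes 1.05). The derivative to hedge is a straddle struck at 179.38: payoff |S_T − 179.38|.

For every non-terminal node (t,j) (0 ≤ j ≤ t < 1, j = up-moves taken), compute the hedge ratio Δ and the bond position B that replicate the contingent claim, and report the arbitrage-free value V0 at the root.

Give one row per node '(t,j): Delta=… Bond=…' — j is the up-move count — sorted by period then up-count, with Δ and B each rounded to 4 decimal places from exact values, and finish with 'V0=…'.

(0,0): Delta=-0.4546 Bond=111.9333
V0=26.0167

Under the risk-neutral measure, an up-move has probability p* = (R−d)/(u−d) = 0.9375 and values discount at R = 1.05.
Terminal values V(1,·): V(1,0)=65.9800, V(1,1)=24.7400
Node (0,0) S=189.0000: V=(p*·24.7400+(1−p*)·65.9800)/1.05=26.0167; Δ=(24.7400−65.9800)/(204.1200−113.4000)=-0.4546; B=V−Δ·S=111.9333
Check: Δ(0,0)·S0 + B(0,0) = 26.0167 = V0.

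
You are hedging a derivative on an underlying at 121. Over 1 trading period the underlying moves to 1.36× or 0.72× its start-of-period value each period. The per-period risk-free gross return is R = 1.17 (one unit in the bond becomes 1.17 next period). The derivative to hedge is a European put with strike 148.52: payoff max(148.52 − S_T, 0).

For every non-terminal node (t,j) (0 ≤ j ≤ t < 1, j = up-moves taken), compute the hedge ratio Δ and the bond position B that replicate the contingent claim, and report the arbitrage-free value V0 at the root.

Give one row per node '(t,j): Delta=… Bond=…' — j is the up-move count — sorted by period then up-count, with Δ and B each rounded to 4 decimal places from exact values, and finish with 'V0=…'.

(0,0): Delta=-0.7929 Bond=111.5171
V0=15.5796

The replicating-portfolio and risk-neutral prices coincide; use p* = (1.17−0.72)/(1.36−0.72) = 0.7031 for the latter.
Payoff layer (t=1): V(1,0)=61.4000, V(1,1)=0.0000
  t=0,j=0: stock 121.0000 → up 164.5600 (V=0.0000), down 87.1200 (V=61.4000). Price 15.5796; hedge Δ=-0.7929, bond B=111.5171.
Self-financing check: at every node Δ·S+B equals the discounted successor values.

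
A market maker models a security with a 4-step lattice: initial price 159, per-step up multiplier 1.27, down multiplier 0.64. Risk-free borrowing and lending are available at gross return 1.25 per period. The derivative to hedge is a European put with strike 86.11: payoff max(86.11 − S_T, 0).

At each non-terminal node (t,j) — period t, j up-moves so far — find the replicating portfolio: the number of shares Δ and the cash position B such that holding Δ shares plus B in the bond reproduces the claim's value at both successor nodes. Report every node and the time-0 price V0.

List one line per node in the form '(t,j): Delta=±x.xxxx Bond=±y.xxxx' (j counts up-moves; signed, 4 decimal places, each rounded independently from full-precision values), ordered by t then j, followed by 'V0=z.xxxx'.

(0,0): Delta=-0.0005 Bond=0.0813
(1,0): Delta=-0.0206 Bond=2.1495
(1,1): Delta=-0.0002 Bond=0.0345
(2,0): Delta=-0.6426 Bond=43.1921
(2,1): Delta=-0.0103 Bond=1.3588
(2,2): Delta=0.0000 Bond=0.0000
(3,0): Delta=-1.0000 Bond=68.8880
(3,1): Delta=-0.6367 Bond=53.5017
(3,2): Delta=0.0000 Bond=0.0000
(3,3): Delta=0.0000 Bond=0.0000
V0=0.0017

Risk-neutral probability p* = (R−d)/(u−d) = (1.25−0.64)/(1.27−0.64) = 0.9683.
Terminal payoffs: V(4,0)=59.4342, V(4,1)=33.1753, V(4,2)=0.0000, V(4,3)=0.0000, V(4,4)=0.0000
Node (3,0) S=41.6809: V=(p*·33.1753+(1−p*)·59.4342)/1.25=27.2071; Δ=(33.1753−59.4342)/(52.9347−26.6758)=-1.0000; B=V−Δ·S=68.8880
Node (3,1) S=82.7105: V=(p*·0.0000+(1−p*)·33.1753)/1.25=0.8425; Δ=(0.0000−33.1753)/(105.0424−52.9347)=-0.6367; B=V−Δ·S=53.5017
Node (3,2) S=164.1287: V=(p*·0.0000+(1−p*)·0.0000)/1.25=0.0000; Δ=(0.0000−0.0000)/(208.4435−105.0424)=0.0000; B=V−Δ·S=0.0000
Node (3,3) S=325.6929: V=(p*·0.0000+(1−p*)·0.0000)/1.25=0.0000; Δ=(0.0000−0.0000)/(413.6300−208.4435)=0.0000; B=V−Δ·S=0.0000
Node (2,0) S=65.1264: V=(p*·0.8425+(1−p*)·27.2071)/1.25=1.3436; Δ=(0.8425−27.2071)/(82.7105−41.6809)=-0.6426; B=V−Δ·S=43.1921
Node (2,1) S=129.2352: V=(p*·0.0000+(1−p*)·0.8425)/1.25=0.0214; Δ=(0.0000−0.8425)/(164.1287−82.7105)=-0.0103; B=V−Δ·S=1.3588
Node (2,2) S=256.4511: V=(p*·0.0000+(1−p*)·0.0000)/1.25=0.0000; Δ=(0.0000−0.0000)/(325.6929−164.1287)=0.0000; B=V−Δ·S=0.0000
Node (1,0) S=101.7600: V=(p*·0.0214+(1−p*)·1.3436)/1.25=0.0507; Δ=(0.0214−1.3436)/(129.2352−65.1264)=-0.0206; B=V−Δ·S=2.1495
Node (1,1) S=201.9300: V=(p*·0.0000+(1−p*)·0.0214)/1.25=0.0005; Δ=(0.0000−0.0214)/(256.4511−129.2352)=-0.0002; B=V−Δ·S=0.0345
Node (0,0) S=159.0000: V=(p*·0.0005+(1−p*)·0.0507)/1.25=0.0017; Δ=(0.0005−0.0507)/(201.9300−101.7600)=-0.0005; B=V−Δ·S=0.0813
Check: Δ(0,0)·S0 + B(0,0) = 0.0017 = V0.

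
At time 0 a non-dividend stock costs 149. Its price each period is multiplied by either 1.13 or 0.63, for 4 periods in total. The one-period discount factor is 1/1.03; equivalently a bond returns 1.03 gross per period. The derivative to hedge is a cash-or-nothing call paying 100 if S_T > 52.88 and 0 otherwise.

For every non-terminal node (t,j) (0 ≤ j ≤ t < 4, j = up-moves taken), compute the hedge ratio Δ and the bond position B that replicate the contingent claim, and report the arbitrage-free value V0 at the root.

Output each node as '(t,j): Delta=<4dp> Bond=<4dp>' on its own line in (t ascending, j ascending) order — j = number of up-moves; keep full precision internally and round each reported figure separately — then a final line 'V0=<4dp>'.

(0,0): Delta=0.1179 Bond=68.8613
(1,0): Delta=0.6427 Bond=21.6706
(1,1): Delta=0.0448 Bond=83.2413
(2,0): Delta=2.6267 Bond=-95.0137
(2,1): Delta=0.3661 Bond=51.6543
(2,2): Delta=0.0000 Bond=94.2596
(3,0): Delta=0.0000 Bond=0.0000
(3,1): Delta=2.9928 Bond=-122.3301
(3,2): Delta=0.0000 Bond=97.0874
(3,3): Delta=0.0000 Bond=97.0874
V0=86.4320

Under the risk-neutral measure, an up-move has probability p* = (R−d)/(u−d) = 0.8000 and values discount at R = 1.03.
Terminal payoffs: V(4,0)=0.0000, V(4,1)=0.0000, V(4,2)=100.0000, V(4,3)=100.0000, V(4,4)=100.0000
(3,0): S=37.2570. Δ = (V_up−V_dn)/(S_up−S_dn) = (0.0000−0.0000)/(42.1004−23.4719) = 0.0000. V = [p*·0.0000 + (1−p*)·0.0000]/1.03 = 0.0000. B = V − Δ·S = 0.0000.
(3,1): S=66.8261. Δ = (V_up−V_dn)/(S_up−S_dn) = (100.0000−0.0000)/(75.5134−42.1004) = 2.9928. V = [p*·100.0000 + (1−p*)·0.0000]/1.03 = 77.6699. B = V − Δ·S = -122.3301.
(3,2): S=119.8626. Δ = (V_up−V_dn)/(S_up−S_dn) = (100.0000−100.0000)/(135.4447−75.5134) = 0.0000. V = [p*·100.0000 + (1−p*)·100.0000]/1.03 = 97.0874. B = V − Δ·S = 97.0874.
(3,3): S=214.9917. Δ = (V_up−V_dn)/(S_up−S_dn) = (100.0000−100.0000)/(242.9406−135.4447) = 0.0000. V = [p*·100.0000 + (1−p*)·100.0000]/1.03 = 97.0874. B = V − Δ·S = 97.0874.
(2,0): S=59.1381. Δ = (V_up−V_dn)/(S_up−S_dn) = (77.6699−0.0000)/(66.8261−37.2570) = 2.6267. V = [p*·77.6699 + (1−p*)·0.0000]/1.03 = 60.3261. B = V − Δ·S = -95.0137.
(2,1): S=106.0731. Δ = (V_up−V_dn)/(S_up−S_dn) = (97.0874−77.6699)/(119.8626−66.8261) = 0.3661. V = [p*·97.0874 + (1−p*)·77.6699]/1.03 = 90.4892. B = V − Δ·S = 51.6543.
(2,2): S=190.2581. Δ = (V_up−V_dn)/(S_up−S_dn) = (97.0874−97.0874)/(214.9917−119.8626) = 0.0000. V = [p*·97.0874 + (1−p*)·97.0874]/1.03 = 94.2596. B = V − Δ·S = 94.2596.
(1,0): S=93.8700. Δ = (V_up−V_dn)/(S_up−S_dn) = (90.4892−60.3261)/(106.0731−59.1381) = 0.6427. V = [p*·90.4892 + (1−p*)·60.3261]/1.03 = 81.9967. B = V − Δ·S = 21.6706.
(1,1): S=168.3700. Δ = (V_up−V_dn)/(S_up−S_dn) = (94.2596−90.4892)/(190.2581−106.0731) = 0.0448. V = [p*·94.2596 + (1−p*)·90.4892]/1.03 = 90.7821. B = V − Δ·S = 83.2413.
(0,0): S=149.0000. Δ = (V_up−V_dn)/(S_up−S_dn) = (90.7821−81.9967)/(168.3700−93.8700) = 0.1179. V = [p*·90.7821 + (1−p*)·81.9967]/1.03 = 86.4320. B = V − Δ·S = 68.8613.
Each (Δ,B) replicates both successor values, so the strategy is self-financing and V0 is arbitrage-free.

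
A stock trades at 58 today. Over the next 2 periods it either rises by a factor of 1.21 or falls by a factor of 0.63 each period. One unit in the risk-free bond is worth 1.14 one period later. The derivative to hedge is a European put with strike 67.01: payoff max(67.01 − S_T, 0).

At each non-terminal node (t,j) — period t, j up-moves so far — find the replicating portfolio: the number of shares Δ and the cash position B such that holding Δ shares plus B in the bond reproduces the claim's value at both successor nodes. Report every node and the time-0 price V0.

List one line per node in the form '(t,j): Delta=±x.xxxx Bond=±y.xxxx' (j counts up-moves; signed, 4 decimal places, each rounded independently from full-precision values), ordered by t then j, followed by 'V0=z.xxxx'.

Since d<R<u, set p* = (R−d)/(u−d) = 0.8793; price each node as the discounted p*-expectation of its children.
Payoff layer (t=2): V(2,0)=43.9898, V(2,1)=22.7966, V(2,2)=0.0000
(1,0): S=36.5400. Δ = (V_up−V_dn)/(S_up−S_dn) = (22.7966−43.9898)/(44.2134−23.0202) = -1.0000. V = [p*·22.7966 + (1−p*)·43.9898]/1.14 = 22.2407. B = V − Δ·S = 58.7807.
(1,1): S=70.1800. Δ = (V_up−V_dn)/(S_up−S_dn) = (0.0000−22.7966)/(84.9178−44.2134) = -0.5601. V = [p*·0.0000 + (1−p*)·22.7966]/1.14 = 2.4134. B = V − Δ·S = 41.7179.
(0,0): S=58.0000. Δ = (V_up−V_dn)/(S_up−S_dn) = (2.4134−22.2407)/(70.1800−36.5400) = -0.5894. V = [p*·2.4134 + (1−p*)·22.2407]/1.14 = 4.2161. B = V − Δ·S = 38.4011.
Each (Δ,B) replicates both successor values, so the strategy is self-financing and V0 is arbitrage-free.

(0,0): Delta=-0.5894 Bond=38.4011
(1,0): Delta=-1.0000 Bond=58.7807
(1,1): Delta=-0.5601 Bond=41.7179
V0=4.2161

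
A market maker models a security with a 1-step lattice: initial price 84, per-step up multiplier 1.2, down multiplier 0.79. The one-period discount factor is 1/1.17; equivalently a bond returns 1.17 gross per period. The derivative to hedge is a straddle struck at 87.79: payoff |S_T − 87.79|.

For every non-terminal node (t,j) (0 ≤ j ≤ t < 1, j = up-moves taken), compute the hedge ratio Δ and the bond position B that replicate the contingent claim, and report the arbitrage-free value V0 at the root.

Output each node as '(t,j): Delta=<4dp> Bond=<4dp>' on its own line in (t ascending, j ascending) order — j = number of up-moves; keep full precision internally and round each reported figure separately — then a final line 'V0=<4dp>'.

Risk-neutral probability p* = (R−d)/(u−d) = (1.17−0.79)/(1.2−0.79) = 0.9268.
Terminal values V(1,·): V(1,0)=21.4300, V(1,1)=13.0100
  t=0,j=0: stock 84.0000 → up 100.8000 (V=13.0100), down 66.3600 (V=21.4300). Price 11.6462; hedge Δ=-0.2445, bond B=32.1828.
Each (Δ,B) replicates both successor values, so the strategy is self-financing and V0 is arbitrage-free.

(0,0): Delta=-0.2445 Bond=32.1828
V0=11.6462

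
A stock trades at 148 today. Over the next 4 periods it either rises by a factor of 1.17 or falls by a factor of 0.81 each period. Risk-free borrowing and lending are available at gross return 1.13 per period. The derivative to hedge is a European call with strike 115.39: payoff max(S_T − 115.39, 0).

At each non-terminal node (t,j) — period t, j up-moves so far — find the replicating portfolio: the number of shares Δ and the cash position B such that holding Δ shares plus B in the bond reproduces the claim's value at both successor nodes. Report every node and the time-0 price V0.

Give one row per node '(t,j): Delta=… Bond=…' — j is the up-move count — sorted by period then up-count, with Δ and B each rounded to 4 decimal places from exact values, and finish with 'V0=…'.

Since d<R<u, set p* = (R−d)/(u−d) = 0.8889; price each node as the discounted p*-expectation of its children.
At expiry t=4: V(4,0)=0.0000, V(4,1)=0.0000, V(4,2)=17.5340, V(4,3)=76.6114, V(4,4)=161.9453
Node (3,0) S=78.6533: V=(p*·0.0000+(1−p*)·0.0000)/1.13=0.0000; Δ=(0.0000−0.0000)/(92.0243−63.7091)=0.0000; B=V−Δ·S=0.0000
Node (3,1) S=113.6103: V=(p*·17.5340+(1−p*)·0.0000)/1.13=13.7927; Δ=(17.5340−0.0000)/(132.9240−92.0243)=0.4287; B=V−Δ·S=-34.9129
Node (3,2) S=164.1037: V=(p*·76.6114+(1−p*)·17.5340)/1.13=61.9887; Δ=(76.6114−17.5340)/(192.0014−132.9240)=1.0000; B=V−Δ·S=-102.1150
Node (3,3) S=237.0387: V=(p*·161.9453+(1−p*)·76.6114)/1.13=134.9237; Δ=(161.9453−76.6114)/(277.3353−192.0014)=1.0000; B=V−Δ·S=-102.1150
Node (2,0) S=97.1028: V=(p*·13.7927+(1−p*)·0.0000)/1.13=10.8497; Δ=(13.7927−0.0000)/(113.6103−78.6533)=0.3946; B=V−Δ·S=-27.4634
Node (2,1) S=140.2596: V=(p*·61.9887+(1−p*)·13.7927)/1.13=50.1182; Δ=(61.9887−13.7927)/(164.1037−113.6103)=0.9545; B=V−Δ·S=-83.7594
Node (2,2) S=202.5972: V=(p*·134.9237+(1−p*)·61.9887)/1.13=112.2299; Δ=(134.9237−61.9887)/(237.0387−164.1037)=1.0000; B=V−Δ·S=-90.3673
Node (1,0) S=119.8800: V=(p*·50.1182+(1−p*)·10.8497)/1.13=40.4912; Δ=(50.1182−10.8497)/(140.2596−97.1028)=0.9099; B=V−Δ·S=-68.5879
Node (1,1) S=173.1600: V=(p*·112.2299+(1−p*)·50.1182)/1.13=93.2112; Δ=(112.2299−50.1182)/(202.5972−140.2596)=0.9964; B=V−Δ·S=-79.3213
Node (0,0) S=148.0000: V=(p*·93.2112+(1−p*)·40.4912)/1.13=77.3039; Δ=(93.2112−40.4912)/(173.1600−119.8800)=0.9895; B=V−Δ·S=-69.1405
Check: Δ(0,0)·S0 + B(0,0) = 77.3039 = V0.

(0,0): Delta=0.9895 Bond=-69.1405
(1,0): Delta=0.9099 Bond=-68.5879
(1,1): Delta=0.9964 Bond=-79.3213
(2,0): Delta=0.3946 Bond=-27.4634
(2,1): Delta=0.9545 Bond=-83.7594
(2,2): Delta=1.0000 Bond=-90.3673
(3,0): Delta=0.0000 Bond=0.0000
(3,1): Delta=0.4287 Bond=-34.9129
(3,2): Delta=1.0000 Bond=-102.1150
(3,3): Delta=1.0000 Bond=-102.1150
V0=77.3039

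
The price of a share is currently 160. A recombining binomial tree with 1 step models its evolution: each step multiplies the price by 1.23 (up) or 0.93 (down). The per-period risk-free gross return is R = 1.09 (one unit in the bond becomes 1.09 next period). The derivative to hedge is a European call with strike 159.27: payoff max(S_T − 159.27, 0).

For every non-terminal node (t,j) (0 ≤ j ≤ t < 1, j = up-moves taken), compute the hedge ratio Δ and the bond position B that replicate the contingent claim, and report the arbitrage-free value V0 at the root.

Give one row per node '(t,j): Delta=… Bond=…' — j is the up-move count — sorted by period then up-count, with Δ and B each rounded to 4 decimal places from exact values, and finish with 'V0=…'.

(0,0): Delta=0.7819 Bond=-106.7367
V0=18.3633

Under the risk-neutral measure, an up-move has probability p* = (R−d)/(u−d) = 0.5333 and values discount at R = 1.09.
Payoff layer (t=1): V(1,0)=0.0000, V(1,1)=37.5300
(0,0): S=160.0000. Δ = (V_up−V_dn)/(S_up−S_dn) = (37.5300−0.0000)/(196.8000−148.8000) = 0.7819. V = [p*·37.5300 + (1−p*)·0.0000]/1.09 = 18.3633. B = V − Δ·S = -106.7367.
Each (Δ,B) replicates both successor values, so the strategy is self-financing and V0 is arbitrage-free.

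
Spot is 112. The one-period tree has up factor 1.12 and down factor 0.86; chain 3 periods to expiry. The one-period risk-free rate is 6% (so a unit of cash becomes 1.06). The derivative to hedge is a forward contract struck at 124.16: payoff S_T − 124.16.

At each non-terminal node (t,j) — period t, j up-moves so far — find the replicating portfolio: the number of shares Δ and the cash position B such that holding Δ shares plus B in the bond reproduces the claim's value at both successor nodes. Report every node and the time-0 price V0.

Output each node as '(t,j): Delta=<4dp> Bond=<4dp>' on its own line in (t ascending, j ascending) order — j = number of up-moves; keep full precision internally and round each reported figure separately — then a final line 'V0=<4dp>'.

(0,0): Delta=1.0000 Bond=-104.2471
(1,0): Delta=1.0000 Bond=-110.5020
(1,1): Delta=1.0000 Bond=-110.5020
(2,0): Delta=1.0000 Bond=-117.1321
(2,1): Delta=1.0000 Bond=-117.1321
(2,2): Delta=1.0000 Bond=-117.1321
V0=7.7529

Risk-neutral probability p* = (R−d)/(u−d) = (1.06−0.86)/(1.12−0.86) = 0.7692.
Payoff layer (t=3): V(3,0)=-52.9217, V(3,1)=-31.3846, V(3,2)=-3.3362, V(3,3)=33.1919
  t=2,j=0: stock 82.8352 → up 92.7754 (V=-31.3846), down 71.2383 (V=-52.9217). Price -34.2969; hedge Δ=1.0000, bond B=-117.1321.
  t=2,j=1: stock 107.8784 → up 120.8238 (V=-3.3362), down 92.7754 (V=-31.3846). Price -9.2537; hedge Δ=1.0000, bond B=-117.1321.
  t=2,j=2: stock 140.4928 → up 157.3519 (V=33.1919), down 120.8238 (V=-3.3362). Price 23.3607; hedge Δ=1.0000, bond B=-117.1321.
  t=1,j=0: stock 96.3200 → up 107.8784 (V=-9.2537), down 82.8352 (V=-34.2969). Price -14.1820; hedge Δ=1.0000, bond B=-110.5020.
  t=1,j=1: stock 125.4400 → up 140.4928 (V=23.3607), down 107.8784 (V=-9.2537). Price 14.9380; hedge Δ=1.0000, bond B=-110.5020.
  t=0,j=0: stock 112.0000 → up 125.4400 (V=14.9380), down 96.3200 (V=-14.1820). Price 7.7529; hedge Δ=1.0000, bond B=-104.2471.
The time-0 hedge costs 7.7529, which is the no-arbitrage price.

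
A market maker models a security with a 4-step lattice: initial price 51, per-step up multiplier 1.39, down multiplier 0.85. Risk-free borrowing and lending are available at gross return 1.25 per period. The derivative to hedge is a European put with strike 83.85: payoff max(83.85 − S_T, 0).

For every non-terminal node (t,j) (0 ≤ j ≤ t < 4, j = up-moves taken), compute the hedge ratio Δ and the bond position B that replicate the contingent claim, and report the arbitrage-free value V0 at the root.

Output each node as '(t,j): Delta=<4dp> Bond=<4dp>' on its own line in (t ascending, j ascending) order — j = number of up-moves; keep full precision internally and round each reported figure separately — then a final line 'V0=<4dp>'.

(0,0): Delta=-0.1827 Bond=11.4236
(1,0): Delta=-0.5114 Bond=28.5278
(1,1): Delta=-0.1124 Bond=9.2926
(2,0): Delta=-1.0000 Bond=53.6640
(2,1): Delta=-0.4068 Bond=29.3582
(2,2): Delta=-0.0493 Bond=5.4059
(3,0): Delta=-1.0000 Bond=67.0800
(3,1): Delta=-1.0000 Bond=67.0800
(3,2): Delta=-0.2798 Bond=26.0639
(3,3): Delta=0.0000 Bond=0.0000
V0=2.1057

Under the risk-neutral measure, an up-move has probability p* = (R−d)/(u−d) = 0.7407 and values discount at R = 1.25.
Payoff layer (t=4): V(4,0)=57.2277, V(4,1)=40.3147, V(4,2)=12.6569, V(4,3)=0.0000, V(4,4)=0.0000
Node (3,0) S=31.3204: V=(p*·40.3147+(1−p*)·57.2277)/1.25=35.7596; Δ=(40.3147−57.2277)/(43.5353−26.6223)=-1.0000; B=V−Δ·S=67.0800
Node (3,1) S=51.2180: V=(p*·12.6569+(1−p*)·40.3147)/1.25=15.8620; Δ=(12.6569−40.3147)/(71.1931−43.5353)=-1.0000; B=V−Δ·S=67.0800
Node (3,2) S=83.7565: V=(p*·0.0000+(1−p*)·12.6569)/1.25=2.6251; Δ=(0.0000−12.6569)/(116.4216−71.1931)=-0.2798; B=V−Δ·S=26.0639
Node (3,3) S=136.9666: V=(p*·0.0000+(1−p*)·0.0000)/1.25=0.0000; Δ=(0.0000−0.0000)/(190.3835−116.4216)=0.0000; B=V−Δ·S=0.0000
Node (2,0) S=36.8475: V=(p*·15.8620+(1−p*)·35.7596)/1.25=16.8165; Δ=(15.8620−35.7596)/(51.2180−31.3204)=-1.0000; B=V−Δ·S=53.6640
Node (2,1) S=60.2565: V=(p*·2.6251+(1−p*)·15.8620)/1.25=4.8455; Δ=(2.6251−15.8620)/(83.7565−51.2180)=-0.4068; B=V−Δ·S=29.3582
Node (2,2) S=98.5371: V=(p*·0.0000+(1−p*)·2.6251)/1.25=0.5445; Δ=(0.0000−2.6251)/(136.9666−83.7565)=-0.0493; B=V−Δ·S=5.4059
Node (1,0) S=43.3500: V=(p*·4.8455+(1−p*)·16.8165)/1.25=6.3593; Δ=(4.8455−16.8165)/(60.2565−36.8475)=-0.5114; B=V−Δ·S=28.5278
Node (1,1) S=70.8900: V=(p*·0.5445+(1−p*)·4.8455)/1.25=1.3277; Δ=(0.5445−4.8455)/(98.5371−60.2565)=-0.1124; B=V−Δ·S=9.2926
Node (0,0) S=51.0000: V=(p*·1.3277+(1−p*)·6.3593)/1.25=2.1057; Δ=(1.3277−6.3593)/(70.8900−43.3500)=-0.1827; B=V−Δ·S=11.4236
Each (Δ,B) replicates both successor values, so the strategy is self-financing and V0 is arbitrage-free.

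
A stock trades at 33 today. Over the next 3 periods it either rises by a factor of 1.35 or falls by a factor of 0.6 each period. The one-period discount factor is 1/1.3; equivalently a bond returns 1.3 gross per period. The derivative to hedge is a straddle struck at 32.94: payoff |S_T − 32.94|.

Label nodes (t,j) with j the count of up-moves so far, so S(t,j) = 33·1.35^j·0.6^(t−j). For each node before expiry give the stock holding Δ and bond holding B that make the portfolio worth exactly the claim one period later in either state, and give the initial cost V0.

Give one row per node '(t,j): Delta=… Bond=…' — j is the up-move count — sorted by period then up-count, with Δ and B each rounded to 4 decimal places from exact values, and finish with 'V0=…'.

No-arbitrage ⇒ martingale measure with p* = (R−d)/(u−d) = 0.9333.
Terminal payoffs: V(3,0)=25.8120, V(3,1)=16.9020, V(3,2)=3.1455, V(3,3)=48.2524
Node (2,0) S=11.8800: V=(p*·16.9020+(1−p*)·25.8120)/1.3=13.4585; Δ=(16.9020−25.8120)/(16.0380−7.1280)=-1.0000; B=V−Δ·S=25.3385
Node (2,1) S=26.7300: V=(p*·3.1455+(1−p*)·16.9020)/1.3=3.1251; Δ=(3.1455−16.9020)/(36.0855−16.0380)=-0.6862; B=V−Δ·S=21.4671
Node (2,2) S=60.1425: V=(p*·48.2524+(1−p*)·3.1455)/1.3=34.8040; Δ=(48.2524−3.1455)/(81.1924−36.0855)=1.0000; B=V−Δ·S=-25.3385
Node (1,0) S=19.8000: V=(p*·3.1251+(1−p*)·13.4585)/1.3=2.9338; Δ=(3.1251−13.4585)/(26.7300−11.8800)=-0.6959; B=V−Δ·S=16.7117
Node (1,1) S=44.5500: V=(p*·34.8040+(1−p*)·3.1251)/1.3=25.1478; Δ=(34.8040−3.1251)/(60.1425−26.7300)=0.9481; B=V−Δ·S=-17.0908
Node (0,0) S=33.0000: V=(p*·25.1478+(1−p*)·2.9338)/1.3=18.2053; Δ=(25.1478−2.9338)/(44.5500−19.8000)=0.8975; B=V−Δ·S=-11.4133
Root portfolio cost Δ·33+B reproduces V0=18.2053.

(0,0): Delta=0.8975 Bond=-11.4133
(1,0): Delta=-0.6959 Bond=16.7117
(1,1): Delta=0.9481 Bond=-17.0908
(2,0): Delta=-1.0000 Bond=25.3385
(2,1): Delta=-0.6862 Bond=21.4671
(2,2): Delta=1.0000 Bond=-25.3385
V0=18.2053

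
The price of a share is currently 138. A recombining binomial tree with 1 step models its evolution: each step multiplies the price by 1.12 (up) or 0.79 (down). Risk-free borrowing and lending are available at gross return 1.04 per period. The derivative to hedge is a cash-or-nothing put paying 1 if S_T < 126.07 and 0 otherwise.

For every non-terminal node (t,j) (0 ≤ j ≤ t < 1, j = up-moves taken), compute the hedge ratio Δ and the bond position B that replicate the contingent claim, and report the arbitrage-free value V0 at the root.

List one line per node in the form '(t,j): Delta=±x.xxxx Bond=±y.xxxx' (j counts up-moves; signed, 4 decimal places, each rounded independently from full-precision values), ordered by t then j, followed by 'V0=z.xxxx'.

Risk-neutral probability p* = (R−d)/(u−d) = (1.04−0.79)/(1.12−0.79) = 0.7576.
Payoff layer (t=1): V(1,0)=1.0000, V(1,1)=0.0000
Node (0,0) S=138.0000: V=(p*·0.0000+(1−p*)·1.0000)/1.04=0.2331; Δ=(0.0000−1.0000)/(154.5600−109.0200)=-0.0220; B=V−Δ·S=3.2634
Each (Δ,B) replicates both successor values, so the strategy is self-financing and V0 is arbitrage-free.

(0,0): Delta=-0.0220 Bond=3.2634
V0=0.2331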